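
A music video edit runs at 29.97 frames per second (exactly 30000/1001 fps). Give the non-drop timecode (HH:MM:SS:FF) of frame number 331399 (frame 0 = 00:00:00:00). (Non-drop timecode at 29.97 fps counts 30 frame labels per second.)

03:04:06:19

331399 ÷ 30 = 11046 full seconds, remainder 19 frames.
11046 s = 3 h 4 min 6 s.
Timecode: 03:04:06:19.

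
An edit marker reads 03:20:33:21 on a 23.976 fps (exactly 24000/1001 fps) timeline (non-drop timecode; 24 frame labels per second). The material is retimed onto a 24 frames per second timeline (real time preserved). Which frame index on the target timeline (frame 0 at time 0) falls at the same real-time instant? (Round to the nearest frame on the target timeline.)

Source frame index: (3×3600 + 20×60 + 33) × 24 + 21 = 288813.
Real time: 288813 / (24000/1001) = 96367271/8000 s.
Target frame: (96367271/8000) × (24) = 289101813/1000 ≈ 289101.813 → 289102.

frame 289102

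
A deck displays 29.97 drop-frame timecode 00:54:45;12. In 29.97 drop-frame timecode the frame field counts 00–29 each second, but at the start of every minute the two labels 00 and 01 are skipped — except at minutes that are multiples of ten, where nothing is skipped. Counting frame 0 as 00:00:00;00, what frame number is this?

Complete 10-minute blocks: 5, each 17982 frames → 89910.
Remaining 4 whole minutes in the current block: 1800 + 3 × 1798 = 7194 frames.
Within the current minute: 45 × 30 + 12 − 2 = 1360 (labels ;00/;01 skipped at this minute). Total = 89910 + 7194 + 1360 = 98464.

98464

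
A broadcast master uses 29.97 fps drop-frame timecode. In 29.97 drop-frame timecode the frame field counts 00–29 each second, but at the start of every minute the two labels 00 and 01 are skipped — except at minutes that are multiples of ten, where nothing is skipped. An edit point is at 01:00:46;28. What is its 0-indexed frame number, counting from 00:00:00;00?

As if non-drop at 30 labels/s: (1 × 3600 + 0 × 60 + 46) × 30 + 28 = 109408.
Minute boundaries passed: 60; those not divisible by 10: 60 − 6 = 54; dropped labels = 2 × 54 = 108.
Actual frame index = 109408 − 108 = 109300.

109300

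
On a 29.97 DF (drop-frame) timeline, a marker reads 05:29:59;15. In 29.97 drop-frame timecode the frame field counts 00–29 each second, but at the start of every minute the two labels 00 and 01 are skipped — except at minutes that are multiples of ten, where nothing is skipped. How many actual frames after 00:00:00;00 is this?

As if non-drop at 30 labels/s: (5 × 3600 + 29 × 60 + 59) × 30 + 15 = 593985.
Minute boundaries passed: 329; those not divisible by 10: 329 − 32 = 297; dropped labels = 2 × 297 = 594.
Actual frame index = 593985 − 594 = 593391.

593391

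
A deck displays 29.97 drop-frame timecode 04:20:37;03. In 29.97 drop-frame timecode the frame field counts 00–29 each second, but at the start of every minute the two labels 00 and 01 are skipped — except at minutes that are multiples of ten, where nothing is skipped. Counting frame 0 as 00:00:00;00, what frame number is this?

As if non-drop at 30 labels/s: (4 × 3600 + 20 × 60 + 37) × 30 + 3 = 469113.
Minute boundaries passed: 260; those not divisible by 10: 260 − 26 = 234; dropped labels = 2 × 234 = 468.
Actual frame index = 469113 − 468 = 468645.

468645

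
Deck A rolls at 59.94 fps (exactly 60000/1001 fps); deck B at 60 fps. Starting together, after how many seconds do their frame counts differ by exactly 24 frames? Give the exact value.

The gap grows by |60 − 60000/1001| = 60/1001 frames per second.
Time for a 24-frame gap: 24 ÷ (60/1001) = 400.4 s.

400.4 seconds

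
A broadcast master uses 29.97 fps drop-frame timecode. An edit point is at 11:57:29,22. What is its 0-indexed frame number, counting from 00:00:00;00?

1290200

Complete 10-minute blocks: 71, each 17982 frames → 1276722.
Remaining 7 whole minutes in the current block: 1800 + 6 × 1798 = 12588 frames.
Within the current minute: 29 × 30 + 22 − 2 = 890 (labels ;00/;01 skipped at this minute). Total = 1276722 + 12588 + 890 = 1290200.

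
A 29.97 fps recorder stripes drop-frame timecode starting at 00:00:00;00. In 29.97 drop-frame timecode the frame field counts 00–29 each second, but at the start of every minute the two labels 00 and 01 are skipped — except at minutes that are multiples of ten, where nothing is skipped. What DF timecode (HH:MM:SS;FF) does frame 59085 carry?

00:32:51;13

Ten DF minutes hold 17982 frames, so frame 59085 lies in block 3 (frames 53946–71927) with 5139 frames into that block.
The block's first minute is 1800 frames and the rest 1798 each; 5139 frames reaches minute 2, so 3 × 18 + 2 × 2 = 58 labels have been skipped so far.
Adding those back, label number 59085 + 58 = 59143 at 30 labels/s is 1971 s + 13 f = 0 h 32 min 51 s frame 13, i.e. 00:32:51;13.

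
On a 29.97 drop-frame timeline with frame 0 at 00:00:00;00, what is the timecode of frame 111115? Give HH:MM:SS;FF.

01:01:47;15

Ten DF minutes hold 17982 frames, so frame 111115 lies in block 6 (frames 107892–125873) with 3223 frames into that block.
The block's first minute is 1800 frames and the rest 1798 each; 3223 frames reaches minute 1, so 6 × 18 + 1 × 2 = 110 labels have been skipped so far.
Adding those back, label number 111115 + 110 = 111225 at 30 labels/s is 3707 s + 15 f = 1 h 1 min 47 s frame 15, i.e. 01:01:47;15.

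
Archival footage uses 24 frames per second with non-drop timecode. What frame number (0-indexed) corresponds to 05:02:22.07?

frame 435415

Total seconds to the label: (5 × 3600 + 2 × 60 + 22) = 18142.
Frame index = 18142 × 24 + 7 = 435415.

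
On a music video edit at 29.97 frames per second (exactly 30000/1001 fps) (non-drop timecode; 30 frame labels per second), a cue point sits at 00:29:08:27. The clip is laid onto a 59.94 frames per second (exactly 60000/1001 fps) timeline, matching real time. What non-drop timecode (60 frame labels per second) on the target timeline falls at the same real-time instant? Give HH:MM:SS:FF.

00:29:08:54

Source frame index: (0×3600 + 29×60 + 8) × 30 + 27 = 52467.
Real time: 52467 / (30000/1001) = 17506489/10000 s.
Target frame: (17506489/10000) × (60000/1001) = 104934.
At 60 labels/s: frame 104934 → 00:29:08:54.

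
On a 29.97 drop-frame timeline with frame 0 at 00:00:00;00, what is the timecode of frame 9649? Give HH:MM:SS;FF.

00:05:21;29

Each 10-minute DF block holds 10 × 60 × 30 − 9 × 2 = 17982 frames. 9649 ÷ 17982 → 0 full blocks, remainder 9649.
Within the partial block the first minute is 1800 frames and each further minute 1798, so 5 further minute boundaries passed. Total skipped labels = 18 × 0 + 2 × 5 = 10.
Non-drop label index = 9649 + 10 = 9659; at 30 labels/s that is 00:05:21:29, i.e. DF 00:05:21;29.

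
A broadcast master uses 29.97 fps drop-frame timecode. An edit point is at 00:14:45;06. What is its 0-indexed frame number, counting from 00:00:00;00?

As if non-drop at 30 labels/s: (0 × 3600 + 14 × 60 + 45) × 30 + 6 = 26556.
Minute boundaries passed: 14; those not divisible by 10: 14 − 1 = 13; dropped labels = 2 × 13 = 26.
Actual frame index = 26556 − 26 = 26530.

26530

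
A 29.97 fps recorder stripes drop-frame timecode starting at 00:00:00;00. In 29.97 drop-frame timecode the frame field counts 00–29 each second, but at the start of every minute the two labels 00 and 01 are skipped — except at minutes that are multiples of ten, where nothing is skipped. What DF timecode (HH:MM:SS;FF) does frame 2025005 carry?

18:46:07;23

Ten DF minutes hold 17982 frames, so frame 2025005 lies in block 112 (frames 2013984–2031965) with 11021 frames into that block.
The block's first minute is 1800 frames and the rest 1798 each; 11021 frames reaches minute 6, so 112 × 18 + 6 × 2 = 2028 labels have been skipped so far.
Adding those back, label number 2025005 + 2028 = 2027033 at 30 labels/s is 67567 s + 23 f = 18 h 46 min 7 s frame 23, i.e. 18:46:07;23.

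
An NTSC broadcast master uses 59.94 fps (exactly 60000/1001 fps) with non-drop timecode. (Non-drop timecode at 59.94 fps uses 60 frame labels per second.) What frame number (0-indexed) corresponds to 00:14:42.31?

Total seconds to the label: (0 × 3600 + 14 × 60 + 42) = 882.
Frame index = 882 × 60 + 31 = 52951.

frame 52951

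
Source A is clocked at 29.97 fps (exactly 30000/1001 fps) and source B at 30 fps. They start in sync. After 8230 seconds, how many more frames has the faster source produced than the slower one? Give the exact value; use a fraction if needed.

246900/1001 frames

A emits 30000/1001 × 8230 = 246900000/1001 frames; B emits 30 × 8230 = 246900.
Difference = 246900/1001 frames (≈ 246.6533); B is ahead of A.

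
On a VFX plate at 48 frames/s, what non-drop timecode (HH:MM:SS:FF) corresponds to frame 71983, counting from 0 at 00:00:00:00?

71983 ÷ 48 = 1499 full seconds, remainder 31 frames.
1499 s = 0 h 24 min 59 s.
Timecode: 00:24:59:31.

00:24:59:31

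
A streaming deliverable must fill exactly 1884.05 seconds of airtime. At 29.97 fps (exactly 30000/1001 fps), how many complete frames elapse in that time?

56465 frames

Frames = 1884.05 × 30000/1001 = 8074500/143 ≈ 56465.0350.
Complete frames: 56465.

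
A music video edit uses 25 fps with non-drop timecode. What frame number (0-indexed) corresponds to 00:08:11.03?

Total seconds to the label: (0 × 3600 + 8 × 60 + 11) = 491.
Frame index = 491 × 25 + 3 = 12278.

12278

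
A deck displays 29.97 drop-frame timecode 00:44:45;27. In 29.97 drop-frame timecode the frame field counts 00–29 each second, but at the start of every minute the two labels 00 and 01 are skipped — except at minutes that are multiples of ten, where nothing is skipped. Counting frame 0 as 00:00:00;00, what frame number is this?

80497

Complete 10-minute blocks: 4, each 17982 frames → 71928.
Remaining 4 whole minutes in the current block: 1800 + 3 × 1798 = 7194 frames.
Within the current minute: 45 × 30 + 27 − 2 = 1375 (labels ;00/;01 skipped at this minute). Total = 71928 + 7194 + 1375 = 80497.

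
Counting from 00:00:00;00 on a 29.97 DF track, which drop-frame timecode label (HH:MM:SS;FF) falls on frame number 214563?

Ten DF minutes hold 17982 frames, so frame 214563 lies in block 11 (frames 197802–215783) with 16761 frames into that block.
The block's first minute is 1800 frames and the rest 1798 each; 16761 frames reaches minute 9, so 11 × 18 + 9 × 2 = 216 labels have been skipped so far.
Adding those back, label number 214563 + 216 = 214779 at 30 labels/s is 7159 s + 9 f = 1 h 59 min 19 s frame 9, i.e. 01:59:19;09.

01:59:19;09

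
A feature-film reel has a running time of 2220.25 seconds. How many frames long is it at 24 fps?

Frames = 2220.25 × 24 = 53286.

53286 frames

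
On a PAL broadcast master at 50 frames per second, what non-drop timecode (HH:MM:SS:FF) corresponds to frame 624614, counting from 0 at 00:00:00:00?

03:28:12:14

624614 ÷ 50 = 12492 full seconds, remainder 14 frames.
12492 s = 3 h 28 min 12 s.
Timecode: 03:28:12:14.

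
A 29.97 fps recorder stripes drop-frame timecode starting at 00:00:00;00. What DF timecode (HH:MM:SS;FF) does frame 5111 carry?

00:02:50;15

Ten DF minutes hold 17982 frames, so frame 5111 lies in block 0 (frames 0–17981) with 5111 frames into that block.
The block's first minute is 1800 frames and the rest 1798 each; 5111 frames reaches minute 2, so 0 × 18 + 2 × 2 = 4 labels have been skipped so far.
Adding those back, label number 5111 + 4 = 5115 at 30 labels/s is 170 s + 15 f = 0 h 2 min 50 s frame 15, i.e. 00:02:50;15.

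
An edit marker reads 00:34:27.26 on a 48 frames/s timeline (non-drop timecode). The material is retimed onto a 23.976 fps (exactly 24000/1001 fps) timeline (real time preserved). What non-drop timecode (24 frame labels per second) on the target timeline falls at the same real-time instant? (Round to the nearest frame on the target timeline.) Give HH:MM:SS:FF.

00:34:25:11

Source frame index: (0×3600 + 34×60 + 27) × 48 + 26 = 99242.
Real time: 99242 / (48) = 49621/24 s.
Target frame: (49621/24) × (24000/1001) = 347000/7 ≈ 49571.429 → 49571.
At 24 labels/s: frame 49571 → 00:34:25:11.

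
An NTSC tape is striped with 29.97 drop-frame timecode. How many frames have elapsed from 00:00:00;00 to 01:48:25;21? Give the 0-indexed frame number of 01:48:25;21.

194975

Complete 10-minute blocks: 10, each 17982 frames → 179820.
Remaining 8 whole minutes in the current block: 1800 + 7 × 1798 = 14386 frames.
Within the current minute: 25 × 30 + 21 − 2 = 769 (labels ;00/;01 skipped at this minute). Total = 179820 + 14386 + 769 = 194975.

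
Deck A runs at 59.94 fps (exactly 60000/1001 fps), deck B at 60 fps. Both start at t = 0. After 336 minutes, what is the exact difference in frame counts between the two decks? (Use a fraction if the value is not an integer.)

172800/143 frames

336 min = 20160 s.
A emits 60000/1001 × 20160 = 172800000/143 frames; B emits 60 × 20160 = 1209600.
Difference = 172800/143 frames (≈ 1208.3916); B is ahead of A.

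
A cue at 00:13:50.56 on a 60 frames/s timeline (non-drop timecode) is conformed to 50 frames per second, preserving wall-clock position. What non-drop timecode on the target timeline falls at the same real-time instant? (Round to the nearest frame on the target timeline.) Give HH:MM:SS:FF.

00:13:50:47

Source frame index: (0×3600 + 13×60 + 50) × 60 + 56 = 49856.
Real time: 49856 / (60) = 12464/15 s.
Target frame: (12464/15) × (50) = 124640/3 ≈ 41546.667 → 41547.
At 50 labels/s: frame 41547 → 00:13:50:47.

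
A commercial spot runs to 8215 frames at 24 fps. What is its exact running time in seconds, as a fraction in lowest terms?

8215/24 seconds

Running time = 8215 ÷ (24) = 8215 × 1/24 = 8215/24 s.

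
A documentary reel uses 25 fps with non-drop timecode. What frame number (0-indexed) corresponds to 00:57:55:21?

frame 86896

Total seconds to the label: (0 × 3600 + 57 × 60 + 55) = 3475.
Frame index = 3475 × 25 + 21 = 86896.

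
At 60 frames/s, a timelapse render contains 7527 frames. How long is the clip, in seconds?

Running time = 7527 / (60) = 125.45 s.

125.45 seconds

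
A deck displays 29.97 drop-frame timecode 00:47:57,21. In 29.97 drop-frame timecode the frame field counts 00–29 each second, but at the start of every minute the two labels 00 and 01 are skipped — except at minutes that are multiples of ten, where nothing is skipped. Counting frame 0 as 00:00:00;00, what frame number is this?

As if non-drop at 30 labels/s: (0 × 3600 + 47 × 60 + 57) × 30 + 21 = 86331.
Minute boundaries passed: 47; those not divisible by 10: 47 − 4 = 43; dropped labels = 2 × 43 = 86.
Actual frame index = 86331 − 86 = 86245.

86245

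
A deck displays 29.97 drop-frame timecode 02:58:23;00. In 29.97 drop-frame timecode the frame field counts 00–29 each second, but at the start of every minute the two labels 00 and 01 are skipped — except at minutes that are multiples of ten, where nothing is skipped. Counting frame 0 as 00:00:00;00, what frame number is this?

As if non-drop at 30 labels/s: (2 × 3600 + 58 × 60 + 23) × 30 + 0 = 321090.
Minute boundaries passed: 178; those not divisible by 10: 178 − 17 = 161; dropped labels = 2 × 161 = 322.
Actual frame index = 321090 − 322 = 320768.

320768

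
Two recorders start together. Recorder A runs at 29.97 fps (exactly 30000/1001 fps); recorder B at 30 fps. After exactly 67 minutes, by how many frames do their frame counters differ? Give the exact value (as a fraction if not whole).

67 min = 4020 s.
A emits 30000/1001 × 4020 = 120600000/1001 frames; B emits 30 × 4020 = 120600.
Difference = 120600/1001 frames (≈ 120.4795); B is ahead of A.

120600/1001 frames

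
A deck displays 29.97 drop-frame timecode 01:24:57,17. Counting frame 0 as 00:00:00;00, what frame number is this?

152775

Complete 10-minute blocks: 8, each 17982 frames → 143856.
Remaining 4 whole minutes in the current block: 1800 + 3 × 1798 = 7194 frames.
Within the current minute: 57 × 30 + 17 − 2 = 1725 (labels ;00/;01 skipped at this minute). Total = 143856 + 7194 + 1725 = 152775.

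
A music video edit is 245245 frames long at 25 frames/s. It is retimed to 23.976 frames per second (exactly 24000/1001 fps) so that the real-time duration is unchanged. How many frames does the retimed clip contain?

Target frames = source frames × (target rate / source rate) = 245245 × (24000/1001)/(25) = 245245 × 960/1001 = 235200.

235200 frames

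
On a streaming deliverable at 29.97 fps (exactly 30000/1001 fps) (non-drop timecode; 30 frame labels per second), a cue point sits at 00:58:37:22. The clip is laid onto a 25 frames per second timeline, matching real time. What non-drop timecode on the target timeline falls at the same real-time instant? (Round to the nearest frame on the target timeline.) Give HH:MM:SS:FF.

00:58:41:06

Source frame index: (0×3600 + 58×60 + 37) × 30 + 22 = 105532.
Real time: 105532 / (30000/1001) = 26409383/7500 s.
Target frame: (26409383/7500) × (25) = 26409383/300 ≈ 88031.277 → 88031.
At 25 labels/s: frame 88031 → 00:58:41:06.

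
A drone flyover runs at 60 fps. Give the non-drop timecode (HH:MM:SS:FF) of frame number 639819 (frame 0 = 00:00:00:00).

639819 ÷ 60 = 10663 full seconds, remainder 39 frames.
10663 s = 2 h 57 min 43 s.
Timecode: 02:57:43:39.

02:57:43:39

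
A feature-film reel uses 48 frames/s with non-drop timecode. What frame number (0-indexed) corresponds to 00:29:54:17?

Total seconds to the label: (0 × 3600 + 29 × 60 + 54) = 1794.
Frame index = 1794 × 48 + 17 = 86129.

86129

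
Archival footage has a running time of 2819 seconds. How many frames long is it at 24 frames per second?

67656 frames

Frames = 2819 × 24 = 67656.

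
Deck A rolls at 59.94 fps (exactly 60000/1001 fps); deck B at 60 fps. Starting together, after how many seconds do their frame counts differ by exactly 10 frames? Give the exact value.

1001/6 seconds

The gap grows by |60 − 60000/1001| = 60/1001 frames per second.
Time for a 10-frame gap: 10 ÷ (60/1001) = 1001/6 s.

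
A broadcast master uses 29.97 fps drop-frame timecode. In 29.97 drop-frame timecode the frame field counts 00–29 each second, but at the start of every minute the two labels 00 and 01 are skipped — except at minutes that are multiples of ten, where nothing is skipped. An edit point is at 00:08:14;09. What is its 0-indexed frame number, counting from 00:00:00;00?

As if non-drop at 30 labels/s: (0 × 3600 + 8 × 60 + 14) × 30 + 9 = 14829.
Minute boundaries passed: 8; those not divisible by 10: 8 − 0 = 8; dropped labels = 2 × 8 = 16.
Actual frame index = 14829 − 16 = 14813.

14813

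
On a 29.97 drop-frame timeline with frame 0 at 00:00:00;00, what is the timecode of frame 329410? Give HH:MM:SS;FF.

03:03:11;10

Ten DF minutes hold 17982 frames, so frame 329410 lies in block 18 (frames 323676–341657) with 5734 frames into that block.
The block's first minute is 1800 frames and the rest 1798 each; 5734 frames reaches minute 3, so 18 × 18 + 3 × 2 = 330 labels have been skipped so far.
Adding those back, label number 329410 + 330 = 329740 at 30 labels/s is 10991 s + 10 f = 3 h 3 min 11 s frame 10, i.e. 03:03:11;10.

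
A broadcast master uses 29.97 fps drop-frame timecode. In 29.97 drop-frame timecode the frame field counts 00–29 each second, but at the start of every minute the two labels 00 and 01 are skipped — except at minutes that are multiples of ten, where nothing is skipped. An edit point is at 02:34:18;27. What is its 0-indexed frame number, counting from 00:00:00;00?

Complete 10-minute blocks: 15, each 17982 frames → 269730.
Remaining 4 whole minutes in the current block: 1800 + 3 × 1798 = 7194 frames.
Within the current minute: 18 × 30 + 27 − 2 = 565 (labels ;00/;01 skipped at this minute). Total = 269730 + 7194 + 565 = 277489.

277489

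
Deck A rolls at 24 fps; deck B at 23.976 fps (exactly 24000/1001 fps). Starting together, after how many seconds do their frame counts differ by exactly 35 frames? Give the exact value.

The gap grows by |24000/1001 − 24| = 24/1001 frames per second.
Time for a 35-frame gap: 35 ÷ (24/1001) = 35035/24 s.

35035/24 seconds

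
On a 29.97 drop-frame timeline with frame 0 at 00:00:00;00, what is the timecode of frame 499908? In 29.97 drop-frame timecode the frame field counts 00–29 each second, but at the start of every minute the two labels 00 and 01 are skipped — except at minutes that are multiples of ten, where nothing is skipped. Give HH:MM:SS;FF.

04:38:00;10

Each 10-minute DF block holds 10 × 60 × 30 − 9 × 2 = 17982 frames. 499908 ÷ 17982 → 27 full blocks, remainder 14394.
Within the partial block the first minute is 1800 frames and each further minute 1798, so 8 further minute boundaries passed. Total skipped labels = 18 × 27 + 2 × 8 = 502.
Non-drop label index = 499908 + 502 = 500410; at 30 labels/s that is 04:38:00:10, i.e. DF 04:38:00;10.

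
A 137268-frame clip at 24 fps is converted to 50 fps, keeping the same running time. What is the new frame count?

Target frames = source frames × (target rate / source rate) = 137268 × (50)/(24) = 137268 × 25/12 = 285975.

285975 frames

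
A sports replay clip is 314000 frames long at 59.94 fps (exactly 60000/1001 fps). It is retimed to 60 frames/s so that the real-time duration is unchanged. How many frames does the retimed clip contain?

Target frames = source frames × (target rate / source rate) = 314000 × (60)/(60000/1001) = 314000 × 1001/1000 = 314314.

314314 frames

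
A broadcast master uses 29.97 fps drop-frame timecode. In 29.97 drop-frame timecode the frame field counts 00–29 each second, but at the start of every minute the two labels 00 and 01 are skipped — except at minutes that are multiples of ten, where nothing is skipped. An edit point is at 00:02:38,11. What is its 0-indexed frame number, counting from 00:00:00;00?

4747

Complete 10-minute blocks: 0, each 17982 frames → 0.
Remaining 2 whole minutes in the current block: 1800 + 1 × 1798 = 3598 frames.
Within the current minute: 38 × 30 + 11 − 2 = 1149 (labels ;00/;01 skipped at this minute). Total = 0 + 3598 + 1149 = 4747.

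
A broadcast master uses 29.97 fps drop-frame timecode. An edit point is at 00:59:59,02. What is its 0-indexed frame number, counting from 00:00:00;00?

Complete 10-minute blocks: 5, each 17982 frames → 89910.
Remaining 9 whole minutes in the current block: 1800 + 8 × 1798 = 16184 frames.
Within the current minute: 59 × 30 + 2 − 2 = 1770 (labels ;00/;01 skipped at this minute). Total = 89910 + 16184 + 1770 = 107864.

107864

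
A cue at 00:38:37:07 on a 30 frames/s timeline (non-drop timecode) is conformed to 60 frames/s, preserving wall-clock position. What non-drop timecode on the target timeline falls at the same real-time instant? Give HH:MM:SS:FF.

00:38:37:14

Source frame index: (0×3600 + 38×60 + 37) × 30 + 7 = 69517.
Real time: 69517 / (30) = 69517/30 s.
Target frame: (69517/30) × (60) = 139034.
At 60 labels/s: frame 139034 → 00:38:37:14.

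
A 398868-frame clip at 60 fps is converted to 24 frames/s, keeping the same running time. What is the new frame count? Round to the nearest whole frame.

159547 frames

Frames at target rate = 398868 × (24) / (60) = 797736/5 ≈ 159547.200.
Nearest whole frame: 159547.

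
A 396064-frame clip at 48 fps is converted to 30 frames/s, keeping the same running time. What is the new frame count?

247540 frames

Target frames = source frames × (target rate / source rate) = 396064 × (30)/(48) = 396064 × 5/8 = 247540.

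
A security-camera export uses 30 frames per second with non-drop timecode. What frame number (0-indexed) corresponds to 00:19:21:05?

Total seconds to the label: (0 × 3600 + 19 × 60 + 21) = 1161.
Frame index = 1161 × 30 + 5 = 34835.

34835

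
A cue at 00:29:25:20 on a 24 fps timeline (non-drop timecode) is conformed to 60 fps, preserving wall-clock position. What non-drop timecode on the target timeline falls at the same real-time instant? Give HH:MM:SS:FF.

Source frame index: (0×3600 + 29×60 + 25) × 24 + 20 = 42380.
Real time: 42380 / (24) = 10595/6 s.
Target frame: (10595/6) × (60) = 105950.
At 60 labels/s: frame 105950 → 00:29:25:50.

00:29:25:50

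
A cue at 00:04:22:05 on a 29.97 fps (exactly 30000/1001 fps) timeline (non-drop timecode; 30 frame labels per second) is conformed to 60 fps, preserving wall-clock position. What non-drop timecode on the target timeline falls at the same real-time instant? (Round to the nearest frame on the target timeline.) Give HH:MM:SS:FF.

Source frame index: (0×3600 + 4×60 + 22) × 30 + 5 = 7865.
Real time: 7865 / (30000/1001) = 1574573/6000 s.
Target frame: (1574573/6000) × (60) = 1574573/100 ≈ 15745.730 → 15746.
At 60 labels/s: frame 15746 → 00:04:22:26.

00:04:22:26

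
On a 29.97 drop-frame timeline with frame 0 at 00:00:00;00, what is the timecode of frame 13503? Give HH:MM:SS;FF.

00:07:30;17

Ten DF minutes hold 17982 frames, so frame 13503 lies in block 0 (frames 0–17981) with 13503 frames into that block.
The block's first minute is 1800 frames and the rest 1798 each; 13503 frames reaches minute 7, so 0 × 18 + 7 × 2 = 14 labels have been skipped so far.
Adding those back, label number 13503 + 14 = 13517 at 30 labels/s is 450 s + 17 f = 0 h 7 min 30 s frame 17, i.e. 00:07:30;17.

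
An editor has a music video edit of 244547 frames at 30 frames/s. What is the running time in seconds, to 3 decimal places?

8151.567 seconds

Running time = 244547 × 1/30 = 244547/30 s ≈ 8151.567 s.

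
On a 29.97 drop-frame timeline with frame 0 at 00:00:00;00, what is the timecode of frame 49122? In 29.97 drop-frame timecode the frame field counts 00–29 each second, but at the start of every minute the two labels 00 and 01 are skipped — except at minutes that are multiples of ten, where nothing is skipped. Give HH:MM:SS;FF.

Ten DF minutes hold 17982 frames, so frame 49122 lies in block 2 (frames 35964–53945) with 13158 frames into that block.
The block's first minute is 1800 frames and the rest 1798 each; 13158 frames reaches minute 7, so 2 × 18 + 7 × 2 = 50 labels have been skipped so far.
Adding those back, label number 49122 + 50 = 49172 at 30 labels/s is 1639 s + 2 f = 0 h 27 min 19 s frame 2, i.e. 00:27:19;02.

00:27:19;02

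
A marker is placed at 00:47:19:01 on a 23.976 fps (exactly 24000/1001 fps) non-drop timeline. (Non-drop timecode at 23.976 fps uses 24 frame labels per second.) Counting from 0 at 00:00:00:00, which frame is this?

68137

Total seconds to the label: (0 × 3600 + 47 × 60 + 19) = 2839.
Frame index = 2839 × 24 + 1 = 68137.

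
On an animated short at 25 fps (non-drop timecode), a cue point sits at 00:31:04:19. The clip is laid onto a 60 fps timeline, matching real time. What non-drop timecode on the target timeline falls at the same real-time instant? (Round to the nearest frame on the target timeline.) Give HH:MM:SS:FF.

Source frame index: (0×3600 + 31×60 + 4) × 25 + 19 = 46619.
Real time: 46619 / (25) = 46619/25 s.
Target frame: (46619/25) × (60) = 559428/5 ≈ 111885.600 → 111886.
At 60 labels/s: frame 111886 → 00:31:04:46.

00:31:04:46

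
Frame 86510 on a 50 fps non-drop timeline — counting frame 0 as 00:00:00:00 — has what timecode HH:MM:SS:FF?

00:28:50:10

86510 ÷ 50 = 1730 full seconds, remainder 10 frames.
1730 s = 0 h 28 min 50 s.
Timecode: 00:28:50:10.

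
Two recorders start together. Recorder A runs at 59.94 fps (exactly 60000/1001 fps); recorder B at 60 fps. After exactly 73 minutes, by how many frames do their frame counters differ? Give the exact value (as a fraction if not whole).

73 min = 4380 s.
A emits 60000/1001 × 4380 = 262800000/1001 frames; B emits 60 × 4380 = 262800.
Difference = 262800/1001 frames (≈ 262.5375); B is ahead of A.

262800/1001 frames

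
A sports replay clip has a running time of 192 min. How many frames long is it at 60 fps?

192 min = 11520 s.
Frames = 11520 × 60 = 691200.

691200 frames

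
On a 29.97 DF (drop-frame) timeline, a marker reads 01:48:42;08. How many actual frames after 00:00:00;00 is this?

Complete 10-minute blocks: 10, each 17982 frames → 179820.
Remaining 8 whole minutes in the current block: 1800 + 7 × 1798 = 14386 frames.
Within the current minute: 42 × 30 + 8 − 2 = 1266 (labels ;00/;01 skipped at this minute). Total = 179820 + 14386 + 1266 = 195472.

195472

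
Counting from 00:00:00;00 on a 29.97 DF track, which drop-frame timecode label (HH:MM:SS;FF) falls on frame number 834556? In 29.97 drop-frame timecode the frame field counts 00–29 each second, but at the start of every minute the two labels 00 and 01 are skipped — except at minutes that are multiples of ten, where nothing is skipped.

Each 10-minute DF block holds 10 × 60 × 30 − 9 × 2 = 17982 frames. 834556 ÷ 17982 → 46 full blocks, remainder 7384.
Within the partial block the first minute is 1800 frames and each further minute 1798, so 4 further minute boundaries passed. Total skipped labels = 18 × 46 + 2 × 4 = 836.
Non-drop label index = 834556 + 836 = 835392; at 30 labels/s that is 07:44:06:12, i.e. DF 07:44:06;12.

07:44:06;12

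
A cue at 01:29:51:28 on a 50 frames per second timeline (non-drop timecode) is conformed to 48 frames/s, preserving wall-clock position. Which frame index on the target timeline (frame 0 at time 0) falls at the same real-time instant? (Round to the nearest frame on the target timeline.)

Source frame index: (1×3600 + 29×60 + 51) × 50 + 28 = 269578.
Real time: 269578 / (50) = 134789/25 s.
Target frame: (134789/25) × (48) = 6469872/25 ≈ 258794.880 → 258795.

frame 258795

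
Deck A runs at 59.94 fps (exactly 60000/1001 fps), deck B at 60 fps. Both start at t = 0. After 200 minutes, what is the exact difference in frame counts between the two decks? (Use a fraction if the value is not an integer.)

720000/1001 frames

200 min = 12000 s.
A emits 60000/1001 × 12000 = 720000000/1001 frames; B emits 60 × 12000 = 720000.
Difference = 720000/1001 frames (≈ 719.2807); B is ahead of A.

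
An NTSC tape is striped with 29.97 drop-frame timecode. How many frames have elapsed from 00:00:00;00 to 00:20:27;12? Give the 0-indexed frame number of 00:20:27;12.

36786

Complete 10-minute blocks: 2, each 17982 frames → 35964.
Remaining 0 whole minutes in the current block: 0 frames.
Within the current minute: 27 × 30 + 12 = 822. Total = 35964 + 0 + 822 = 36786.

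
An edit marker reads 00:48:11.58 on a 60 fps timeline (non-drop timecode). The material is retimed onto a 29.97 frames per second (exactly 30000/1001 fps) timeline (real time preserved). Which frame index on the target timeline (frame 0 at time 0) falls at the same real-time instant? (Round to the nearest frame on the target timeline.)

Source frame index: (0×3600 + 48×60 + 11) × 60 + 58 = 173518.
Real time: 173518 / (60) = 86759/30 s.
Target frame: (86759/30) × (30000/1001) = 86759000/1001 ≈ 86672.328 → 86672.

frame 86672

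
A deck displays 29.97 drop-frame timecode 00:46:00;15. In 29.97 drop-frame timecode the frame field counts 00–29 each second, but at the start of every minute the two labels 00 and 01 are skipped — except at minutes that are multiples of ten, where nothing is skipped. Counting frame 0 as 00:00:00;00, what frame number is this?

As if non-drop at 30 labels/s: (0 × 3600 + 46 × 60 + 0) × 30 + 15 = 82815.
Minute boundaries passed: 46; those not divisible by 10: 46 − 4 = 42; dropped labels = 2 × 42 = 84.
Actual frame index = 82815 − 84 = 82731.

82731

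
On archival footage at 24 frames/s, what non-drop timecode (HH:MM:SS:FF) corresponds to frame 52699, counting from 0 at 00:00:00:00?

00:36:35:19

52699 ÷ 24 = 2195 full seconds, remainder 19 frames.
2195 s = 0 h 36 min 35 s.
Timecode: 00:36:35:19.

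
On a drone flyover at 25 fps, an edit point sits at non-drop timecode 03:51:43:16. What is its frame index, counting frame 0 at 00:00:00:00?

347591

Total seconds to the label: (3 × 3600 + 51 × 60 + 43) = 13903.
Frame index = 13903 × 25 + 16 = 347591.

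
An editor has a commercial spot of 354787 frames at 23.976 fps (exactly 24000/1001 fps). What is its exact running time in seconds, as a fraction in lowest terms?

Running time = 354787 ÷ (24000/1001) = 354787 × 1001/24000 = 355141787/24000 s.

355141787/24000 seconds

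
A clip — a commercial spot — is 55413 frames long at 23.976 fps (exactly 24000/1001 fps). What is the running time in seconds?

2311.183875 seconds

Running time = 55413 / (24000/1001) = 2311.183875 s.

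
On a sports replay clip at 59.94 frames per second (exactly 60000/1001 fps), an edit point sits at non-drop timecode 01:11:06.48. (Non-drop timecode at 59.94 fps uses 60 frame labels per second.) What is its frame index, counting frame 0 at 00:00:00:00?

256008

Total seconds to the label: (1 × 3600 + 11 × 60 + 6) = 4266.
Frame index = 4266 × 60 + 48 = 256008.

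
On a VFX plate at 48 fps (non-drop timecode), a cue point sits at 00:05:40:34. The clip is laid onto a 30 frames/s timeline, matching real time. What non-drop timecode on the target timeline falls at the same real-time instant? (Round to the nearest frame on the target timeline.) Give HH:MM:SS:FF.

Source frame index: (0×3600 + 5×60 + 40) × 48 + 34 = 16354.
Real time: 16354 / (48) = 8177/24 s.
Target frame: (8177/24) × (30) = 40885/4 ≈ 10221.250 → 10221.
At 30 labels/s: frame 10221 → 00:05:40:21.

00:05:40:21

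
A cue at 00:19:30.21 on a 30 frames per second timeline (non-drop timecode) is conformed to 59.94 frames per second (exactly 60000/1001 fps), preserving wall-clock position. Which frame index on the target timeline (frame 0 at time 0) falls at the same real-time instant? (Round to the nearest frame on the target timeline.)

frame 70172

Source frame index: (0×3600 + 19×60 + 30) × 30 + 21 = 35121.
Real time: 35121 / (30) = 11707/10 s.
Target frame: (11707/10) × (60000/1001) = 70242000/1001 ≈ 70171.828 → 70172.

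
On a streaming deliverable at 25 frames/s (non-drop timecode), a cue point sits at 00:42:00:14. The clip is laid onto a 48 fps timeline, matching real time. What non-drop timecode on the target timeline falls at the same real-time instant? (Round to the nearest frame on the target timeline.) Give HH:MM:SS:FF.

00:42:00:27

Source frame index: (0×3600 + 42×60 + 0) × 25 + 14 = 63014.
Real time: 63014 / (25) = 63014/25 s.
Target frame: (63014/25) × (48) = 3024672/25 ≈ 120986.880 → 120987.
At 48 labels/s: frame 120987 → 00:42:00:27.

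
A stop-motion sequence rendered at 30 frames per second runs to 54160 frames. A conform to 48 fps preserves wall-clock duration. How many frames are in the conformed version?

86656 frames

Target frames = source frames × (target rate / source rate) = 54160 × (48)/(30) = 54160 × 8/5 = 86656.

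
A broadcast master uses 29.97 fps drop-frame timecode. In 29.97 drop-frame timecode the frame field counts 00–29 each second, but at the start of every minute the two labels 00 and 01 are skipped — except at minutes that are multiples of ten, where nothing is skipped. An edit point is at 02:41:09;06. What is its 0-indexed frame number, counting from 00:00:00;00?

289786

Complete 10-minute blocks: 16, each 17982 frames → 287712.
Remaining 1 whole minute in the current block: 1800 + 0 × 1798 = 1800 frames.
Within the current minute: 9 × 30 + 6 − 2 = 274 (labels ;00/;01 skipped at this minute). Total = 287712 + 1800 + 274 = 289786.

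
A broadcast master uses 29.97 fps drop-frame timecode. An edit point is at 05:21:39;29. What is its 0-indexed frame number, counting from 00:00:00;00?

578421

Complete 10-minute blocks: 32, each 17982 frames → 575424.
Remaining 1 whole minute in the current block: 1800 + 0 × 1798 = 1800 frames.
Within the current minute: 39 × 30 + 29 − 2 = 1197 (labels ;00/;01 skipped at this minute). Total = 575424 + 1800 + 1197 = 578421.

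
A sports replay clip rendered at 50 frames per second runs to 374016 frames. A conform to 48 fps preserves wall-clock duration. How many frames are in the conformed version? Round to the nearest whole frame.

359055 frames

Frames at target rate = 374016 × (48) / (50) = 8976384/25 ≈ 359055.360.
Nearest whole frame: 359055.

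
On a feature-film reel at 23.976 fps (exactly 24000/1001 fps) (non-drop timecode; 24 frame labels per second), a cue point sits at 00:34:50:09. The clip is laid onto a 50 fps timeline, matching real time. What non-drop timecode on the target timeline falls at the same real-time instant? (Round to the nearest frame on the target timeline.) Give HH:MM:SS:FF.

00:34:52:23

Source frame index: (0×3600 + 34×60 + 50) × 24 + 9 = 50169.
Real time: 50169 / (24000/1001) = 16739723/8000 s.
Target frame: (16739723/8000) × (50) = 16739723/160 ≈ 104623.269 → 104623.
At 50 labels/s: frame 104623 → 00:34:52:23.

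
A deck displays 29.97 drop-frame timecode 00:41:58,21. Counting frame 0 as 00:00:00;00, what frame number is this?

75487

As if non-drop at 30 labels/s: (0 × 3600 + 41 × 60 + 58) × 30 + 21 = 75561.
Minute boundaries passed: 41; those not divisible by 10: 41 − 4 = 37; dropped labels = 2 × 37 = 74.
Actual frame index = 75561 − 74 = 75487.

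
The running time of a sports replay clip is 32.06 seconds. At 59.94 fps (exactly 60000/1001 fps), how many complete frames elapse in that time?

Frames = 32.06 × 60000/1001 = 274800/143 ≈ 1921.6783.
Complete frames: 1921.

1921 frames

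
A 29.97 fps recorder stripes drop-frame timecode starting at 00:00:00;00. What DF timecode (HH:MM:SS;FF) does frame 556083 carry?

Each 10-minute DF block holds 10 × 60 × 30 − 9 × 2 = 17982 frames. 556083 ÷ 17982 → 30 full blocks, remainder 16623.
Within the partial block the first minute is 1800 frames and each further minute 1798, so 9 further minute boundaries passed. Total skipped labels = 18 × 30 + 2 × 9 = 558.
Non-drop label index = 556083 + 558 = 556641; at 30 labels/s that is 05:09:14:21, i.e. DF 05:09:14;21.

05:09:14;21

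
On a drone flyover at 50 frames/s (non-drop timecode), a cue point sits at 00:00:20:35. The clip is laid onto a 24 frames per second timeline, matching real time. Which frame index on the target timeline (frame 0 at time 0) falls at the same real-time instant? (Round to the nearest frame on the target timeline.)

Source frame index: (0×3600 + 0×60 + 20) × 50 + 35 = 1035.
Real time: 1035 / (50) = 207/10 s.
Target frame: (207/10) × (24) = 2484/5 ≈ 496.800 → 497.

frame 497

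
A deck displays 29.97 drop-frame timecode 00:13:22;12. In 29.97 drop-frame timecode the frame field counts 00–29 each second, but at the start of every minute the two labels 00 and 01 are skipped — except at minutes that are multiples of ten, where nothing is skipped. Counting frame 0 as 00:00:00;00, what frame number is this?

Complete 10-minute blocks: 1, each 17982 frames → 17982.
Remaining 3 whole minutes in the current block: 1800 + 2 × 1798 = 5396 frames.
Within the current minute: 22 × 30 + 12 − 2 = 670 (labels ;00/;01 skipped at this minute). Total = 17982 + 5396 + 670 = 24048.

24048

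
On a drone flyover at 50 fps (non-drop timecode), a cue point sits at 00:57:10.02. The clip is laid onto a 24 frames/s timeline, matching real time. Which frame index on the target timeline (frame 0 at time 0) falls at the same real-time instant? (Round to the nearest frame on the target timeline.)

Source frame index: (0×3600 + 57×60 + 10) × 50 + 2 = 171502.
Real time: 171502 / (50) = 85751/25 s.
Target frame: (85751/25) × (24) = 2058024/25 ≈ 82320.960 → 82321.

frame 82321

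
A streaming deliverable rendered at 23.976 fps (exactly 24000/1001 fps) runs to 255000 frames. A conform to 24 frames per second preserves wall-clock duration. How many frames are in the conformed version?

255255 frames

Target frames = source frames × (target rate / source rate) = 255000 × (24)/(24000/1001) = 255000 × 1001/1000 = 255255.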